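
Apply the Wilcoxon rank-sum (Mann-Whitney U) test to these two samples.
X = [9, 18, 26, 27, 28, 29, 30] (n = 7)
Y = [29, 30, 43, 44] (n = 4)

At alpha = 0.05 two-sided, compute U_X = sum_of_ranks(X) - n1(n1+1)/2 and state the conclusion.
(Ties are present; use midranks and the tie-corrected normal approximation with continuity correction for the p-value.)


Step 1: Combine and sort all 11 observations; assign midranks.
sorted (value, group): (9,X), (18,X), (26,X), (27,X), (28,X), (29,X), (29,Y), (30,X), (30,Y), (43,Y), (44,Y)
ranks: 9->1, 18->2, 26->3, 27->4, 28->5, 29->6.5, 29->6.5, 30->8.5, 30->8.5, 43->10, 44->11
Step 2: Rank sum for X: R1 = 1 + 2 + 3 + 4 + 5 + 6.5 + 8.5 = 30.
Step 3: U_X = R1 - n1(n1+1)/2 = 30 - 7*8/2 = 30 - 28 = 2.
       U_Y = n1*n2 - U_X = 28 - 2 = 26.
Step 4: Ties are present, so use the tie-corrected normal approximation (with continuity correction) for the p-value.
Step 5: p-value = 0.029018; compare to alpha = 0.05. reject H0.

U_X = 2, p = 0.029018, reject H0 at alpha = 0.05.


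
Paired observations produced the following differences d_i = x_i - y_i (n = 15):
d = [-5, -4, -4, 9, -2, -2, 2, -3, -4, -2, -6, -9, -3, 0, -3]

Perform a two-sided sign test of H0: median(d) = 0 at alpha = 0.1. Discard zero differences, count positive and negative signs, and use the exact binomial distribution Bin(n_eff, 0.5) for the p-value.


Step 1: Discard zero differences. Original n = 15; n_eff = number of nonzero differences = 14.
Nonzero differences (with sign): -5, -4, -4, +9, -2, -2, +2, -3, -4, -2, -6, -9, -3, -3
Step 2: Count signs: positive = 2, negative = 12.
Step 3: Under H0: P(positive) = 0.5, so the number of positives S ~ Bin(14, 0.5).
Step 4: Two-sided exact p-value = sum of Bin(14,0.5) probabilities at or below the observed probability = 0.012939.
Step 5: alpha = 0.1. reject H0.

n_eff = 14, pos = 2, neg = 12, p = 0.012939, reject H0.


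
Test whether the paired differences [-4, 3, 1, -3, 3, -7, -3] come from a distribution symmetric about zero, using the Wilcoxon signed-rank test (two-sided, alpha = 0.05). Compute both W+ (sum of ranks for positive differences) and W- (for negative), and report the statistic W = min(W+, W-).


Step 1: Drop any zero differences (none here) and take |d_i|.
|d| = [4, 3, 1, 3, 3, 7, 3]
Step 2: Midrank |d_i| (ties get averaged ranks).
ranks: |4|->6, |3|->3.5, |1|->1, |3|->3.5, |3|->3.5, |7|->7, |3|->3.5
Step 3: Attach original signs; sum ranks with positive sign and with negative sign.
W+ = 3.5 + 1 + 3.5 = 8
W- = 6 + 3.5 + 7 + 3.5 = 20
(Check: W+ + W- = 28 should equal n(n+1)/2 = 28.)
Step 4: Test statistic W = min(W+, W-) = 8.
Step 5: Ties in |d|, so use the tie-corrected normal approximation.
        E[W] = n(n+1)/4 = 7*8/4 = 14.
        Tie groups: |d|=3 (t=4); sum(t^3 - t) = 60.
        Var[W] = n(n+1)(2n+1)/24 - sum(t^3-t)/48 = 840/24 - 60/48 = 33.75.
        z = (W - E[W]) / sqrt(Var[W]) = (8 - 14) / 5.8095 = -1.0328.
        Two-sided p = 2*Phi(z) = 0.301700.
Step 6: alpha = 0.05. fail to reject H0.

W+ = 8, W- = 20, W = min = 8, p = 0.301700, fail to reject H0.


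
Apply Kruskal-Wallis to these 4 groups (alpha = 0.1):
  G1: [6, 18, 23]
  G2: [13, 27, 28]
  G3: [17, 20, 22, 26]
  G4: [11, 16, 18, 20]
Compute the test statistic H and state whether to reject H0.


Step 1: Combine all N = 14 observations and assign midranks.
sorted (value, group, rank): (6,G1,1), (11,G4,2), (13,G2,3), (16,G4,4), (17,G3,5), (18,G1,6.5), (18,G4,6.5), (20,G3,8.5), (20,G4,8.5), (22,G3,10), (23,G1,11), (26,G3,12), (27,G2,13), (28,G2,14)
Step 2: Sum ranks within each group.
R_1 = 18.5 (n_1 = 3)
R_2 = 30 (n_2 = 3)
R_3 = 35.5 (n_3 = 4)
R_4 = 21 (n_4 = 4)
Step 3: H = 12/(N(N+1)) * sum(R_i^2/n_i) - 3(N+1)
     = 12/(14*15) * (18.5^2/3 + 30^2/3 + 35.5^2/4 + 21^2/4) - 3*15
     = 0.057143 * 839.396 - 45
     = 2.965476.
Step 4: Ties present; correction factor C = 1 - 12/(14^3 - 14) = 0.995604. Corrected H = 2.965476 / 0.995604 = 2.978569.
Step 5: Under H0, H ~ chi^2(3); p-value = 0.394941.
Step 6: alpha = 0.1. fail to reject H0.

H = 2.9786, df = 3, p = 0.394941, fail to reject H0.


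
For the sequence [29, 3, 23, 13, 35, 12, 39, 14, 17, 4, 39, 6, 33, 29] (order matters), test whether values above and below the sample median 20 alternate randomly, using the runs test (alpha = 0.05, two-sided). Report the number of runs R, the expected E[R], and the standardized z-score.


Step 1: Compute median = 20; label A = above, B = below.
Labels in order: ABABABABBBABAA  (n_A = 7, n_B = 7)
Step 2: Count runs R = 11.
Step 3: Under H0 (random ordering), E[R] = 2*n_A*n_B/(n_A+n_B) + 1 = 2*7*7/14 + 1 = 8.0000.
        Var[R] = 2*n_A*n_B*(2*n_A*n_B - n_A - n_B) / ((n_A+n_B)^2 * (n_A+n_B-1)) = 8232/2548 = 3.2308.
        SD[R] = 1.7974.
Step 4: Continuity-corrected z = (R - 0.5 - E[R]) / SD[R] = (11 - 0.5 - 8.0000) / 1.7974 = 1.3909.
Step 5: Two-sided p-value via normal approximation = 2*(1 - Phi(|z|)) = 0.164264.
Step 6: alpha = 0.05. fail to reject H0.

R = 11, z = 1.3909, p = 0.164264, fail to reject H0.


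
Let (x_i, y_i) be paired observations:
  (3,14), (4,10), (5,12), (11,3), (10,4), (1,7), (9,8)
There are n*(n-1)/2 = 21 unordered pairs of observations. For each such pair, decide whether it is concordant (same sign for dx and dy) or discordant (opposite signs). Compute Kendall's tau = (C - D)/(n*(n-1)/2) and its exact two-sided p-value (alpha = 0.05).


Step 1: Enumerate the 21 unordered pairs (i,j) with i<j and classify each by sign(x_j-x_i) * sign(y_j-y_i).
  (1,2):dx=+1,dy=-4->D; (1,3):dx=+2,dy=-2->D; (1,4):dx=+8,dy=-11->D; (1,5):dx=+7,dy=-10->D
  (1,6):dx=-2,dy=-7->C; (1,7):dx=+6,dy=-6->D; (2,3):dx=+1,dy=+2->C; (2,4):dx=+7,dy=-7->D
  (2,5):dx=+6,dy=-6->D; (2,6):dx=-3,dy=-3->C; (2,7):dx=+5,dy=-2->D; (3,4):dx=+6,dy=-9->D
  (3,5):dx=+5,dy=-8->D; (3,6):dx=-4,dy=-5->C; (3,7):dx=+4,dy=-4->D; (4,5):dx=-1,dy=+1->D
  (4,6):dx=-10,dy=+4->D; (4,7):dx=-2,dy=+5->D; (5,6):dx=-9,dy=+3->D; (5,7):dx=-1,dy=+4->D
  (6,7):dx=+8,dy=+1->C
Step 2: C = 5, D = 16, total pairs = 21.
Step 3: tau = (C - D)/(n(n-1)/2) = (5 - 16)/21 = -0.523810.
Step 4: Exact two-sided p-value (enumerate n! = 5040 permutations of y under H0): p = 0.136111.
Step 5: alpha = 0.05. fail to reject H0.

tau_b = -0.5238 (C=5, D=16), p = 0.136111, fail to reject H0.


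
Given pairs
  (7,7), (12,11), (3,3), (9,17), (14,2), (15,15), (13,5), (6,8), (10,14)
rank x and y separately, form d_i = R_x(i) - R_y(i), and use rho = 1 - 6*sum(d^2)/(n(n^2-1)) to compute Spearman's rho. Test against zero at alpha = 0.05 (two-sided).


Step 1: Rank x and y separately (midranks; no ties here).
rank(x): 7->3, 12->6, 3->1, 9->4, 14->8, 15->9, 13->7, 6->2, 10->5
rank(y): 7->4, 11->6, 3->2, 17->9, 2->1, 15->8, 5->3, 8->5, 14->7
Step 2: d_i = R_x(i) - R_y(i); compute d_i^2.
  (3-4)^2=1, (6-6)^2=0, (1-2)^2=1, (4-9)^2=25, (8-1)^2=49, (9-8)^2=1, (7-3)^2=16, (2-5)^2=9, (5-7)^2=4
sum(d^2) = 106.
Step 3: rho = 1 - 6*106 / (9*(9^2 - 1)) = 1 - 636/720 = 0.116667.
Step 4: Under H0, t = rho * sqrt((n-2)/(1-rho^2)) = 0.3108 ~ t(7).
Step 5: Two-sided p-value from the t-distribution with 7 df = 0.765008.
Step 6: alpha = 0.05. fail to reject H0.

rho = 0.1167, p = 0.765008, fail to reject H0 at alpha = 0.05.


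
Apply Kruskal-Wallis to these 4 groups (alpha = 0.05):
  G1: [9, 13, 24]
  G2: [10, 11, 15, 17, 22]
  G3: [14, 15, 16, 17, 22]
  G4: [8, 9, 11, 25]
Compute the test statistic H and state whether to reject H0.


Step 1: Combine all N = 17 observations and assign midranks.
sorted (value, group, rank): (8,G4,1), (9,G1,2.5), (9,G4,2.5), (10,G2,4), (11,G2,5.5), (11,G4,5.5), (13,G1,7), (14,G3,8), (15,G2,9.5), (15,G3,9.5), (16,G3,11), (17,G2,12.5), (17,G3,12.5), (22,G2,14.5), (22,G3,14.5), (24,G1,16), (25,G4,17)
Step 2: Sum ranks within each group.
R_1 = 25.5 (n_1 = 3)
R_2 = 46 (n_2 = 5)
R_3 = 55.5 (n_3 = 5)
R_4 = 26 (n_4 = 4)
Step 3: H = 12/(N(N+1)) * sum(R_i^2/n_i) - 3(N+1)
     = 12/(17*18) * (25.5^2/3 + 46^2/5 + 55.5^2/5 + 26^2/4) - 3*18
     = 0.039216 * 1425 - 54
     = 1.882353.
Step 4: Ties present; correction factor C = 1 - 30/(17^3 - 17) = 0.993873. Corrected H = 1.882353 / 0.993873 = 1.893958.
Step 5: Under H0, H ~ chi^2(3); p-value = 0.594705.
Step 6: alpha = 0.05. fail to reject H0.

H = 1.8940, df = 3, p = 0.594705, fail to reject H0.


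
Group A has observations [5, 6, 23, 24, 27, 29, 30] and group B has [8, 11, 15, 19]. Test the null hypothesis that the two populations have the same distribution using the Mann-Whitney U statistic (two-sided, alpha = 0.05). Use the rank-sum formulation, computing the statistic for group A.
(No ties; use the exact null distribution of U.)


Step 1: Combine and sort all 11 observations; assign midranks.
sorted (value, group): (5,X), (6,X), (8,Y), (11,Y), (15,Y), (19,Y), (23,X), (24,X), (27,X), (29,X), (30,X)
ranks: 5->1, 6->2, 8->3, 11->4, 15->5, 19->6, 23->7, 24->8, 27->9, 29->10, 30->11
Step 2: Rank sum for X: R1 = 1 + 2 + 7 + 8 + 9 + 10 + 11 = 48.
Step 3: U_X = R1 - n1(n1+1)/2 = 48 - 7*8/2 = 48 - 28 = 20.
       U_Y = n1*n2 - U_X = 28 - 20 = 8.
Step 4: No ties, so the exact null distribution of U (based on enumerating the C(11,7) = 330 equally likely rank assignments) gives the two-sided p-value.
Step 5: p-value = 0.315152; compare to alpha = 0.05. fail to reject H0.

U_X = 20, p = 0.315152, fail to reject H0 at alpha = 0.05.


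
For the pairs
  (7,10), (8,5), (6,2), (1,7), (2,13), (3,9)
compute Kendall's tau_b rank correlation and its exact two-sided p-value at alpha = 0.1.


Step 1: Enumerate the 15 unordered pairs (i,j) with i<j and classify each by sign(x_j-x_i) * sign(y_j-y_i).
  (1,2):dx=+1,dy=-5->D; (1,3):dx=-1,dy=-8->C; (1,4):dx=-6,dy=-3->C; (1,5):dx=-5,dy=+3->D
  (1,6):dx=-4,dy=-1->C; (2,3):dx=-2,dy=-3->C; (2,4):dx=-7,dy=+2->D; (2,5):dx=-6,dy=+8->D
  (2,6):dx=-5,dy=+4->D; (3,4):dx=-5,dy=+5->D; (3,5):dx=-4,dy=+11->D; (3,6):dx=-3,dy=+7->D
  (4,5):dx=+1,dy=+6->C; (4,6):dx=+2,dy=+2->C; (5,6):dx=+1,dy=-4->D
Step 2: C = 6, D = 9, total pairs = 15.
Step 3: tau = (C - D)/(n(n-1)/2) = (6 - 9)/15 = -0.200000.
Step 4: Exact two-sided p-value (enumerate n! = 720 permutations of y under H0): p = 0.719444.
Step 5: alpha = 0.1. fail to reject H0.

tau_b = -0.2000 (C=6, D=9), p = 0.719444, fail to reject H0.


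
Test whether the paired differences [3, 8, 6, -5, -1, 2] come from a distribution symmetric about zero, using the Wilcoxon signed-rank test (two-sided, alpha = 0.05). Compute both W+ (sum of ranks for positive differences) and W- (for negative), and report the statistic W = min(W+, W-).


Step 1: Drop any zero differences (none here) and take |d_i|.
|d| = [3, 8, 6, 5, 1, 2]
Step 2: Midrank |d_i| (ties get averaged ranks).
ranks: |3|->3, |8|->6, |6|->5, |5|->4, |1|->1, |2|->2
Step 3: Attach original signs; sum ranks with positive sign and with negative sign.
W+ = 3 + 6 + 5 + 2 = 16
W- = 4 + 1 = 5
(Check: W+ + W- = 21 should equal n(n+1)/2 = 21.)
Step 4: Test statistic W = min(W+, W-) = 5.
Step 5: No ties, so the exact null distribution over the 2^6 = 64 sign assignments gives the two-sided p-value = 0.312500.
Step 6: alpha = 0.05. fail to reject H0.

W+ = 16, W- = 5, W = min = 5, p = 0.312500, fail to reject H0.


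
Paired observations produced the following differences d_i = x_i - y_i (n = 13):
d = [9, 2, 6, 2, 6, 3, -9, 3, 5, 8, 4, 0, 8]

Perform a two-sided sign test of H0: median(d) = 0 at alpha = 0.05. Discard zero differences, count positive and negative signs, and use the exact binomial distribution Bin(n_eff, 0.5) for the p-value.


Step 1: Discard zero differences. Original n = 13; n_eff = number of nonzero differences = 12.
Nonzero differences (with sign): +9, +2, +6, +2, +6, +3, -9, +3, +5, +8, +4, +8
Step 2: Count signs: positive = 11, negative = 1.
Step 3: Under H0: P(positive) = 0.5, so the number of positives S ~ Bin(12, 0.5).
Step 4: Two-sided exact p-value = sum of Bin(12,0.5) probabilities at or below the observed probability = 0.006348.
Step 5: alpha = 0.05. reject H0.

n_eff = 12, pos = 11, neg = 1, p = 0.006348, reject H0.


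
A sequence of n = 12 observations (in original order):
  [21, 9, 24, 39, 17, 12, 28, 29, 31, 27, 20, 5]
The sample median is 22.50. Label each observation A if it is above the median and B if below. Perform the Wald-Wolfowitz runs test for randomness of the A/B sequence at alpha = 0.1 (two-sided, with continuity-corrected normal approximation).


Step 1: Compute median = 22.50; label A = above, B = below.
Labels in order: BBAABBAAAABB  (n_A = 6, n_B = 6)
Step 2: Count runs R = 5.
Step 3: Under H0 (random ordering), E[R] = 2*n_A*n_B/(n_A+n_B) + 1 = 2*6*6/12 + 1 = 7.0000.
        Var[R] = 2*n_A*n_B*(2*n_A*n_B - n_A - n_B) / ((n_A+n_B)^2 * (n_A+n_B-1)) = 4320/1584 = 2.7273.
        SD[R] = 1.6514.
Step 4: Continuity-corrected z = (R + 0.5 - E[R]) / SD[R] = (5 + 0.5 - 7.0000) / 1.6514 = -0.9083.
Step 5: Two-sided p-value via normal approximation = 2*(1 - Phi(|z|)) = 0.363722.
Step 6: alpha = 0.1. fail to reject H0.

R = 5, z = -0.9083, p = 0.363722, fail to reject H0.


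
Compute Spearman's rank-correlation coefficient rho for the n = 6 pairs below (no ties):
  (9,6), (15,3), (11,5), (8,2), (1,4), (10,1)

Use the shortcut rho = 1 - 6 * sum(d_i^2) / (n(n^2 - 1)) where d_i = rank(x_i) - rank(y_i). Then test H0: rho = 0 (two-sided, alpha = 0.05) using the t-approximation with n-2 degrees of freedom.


Step 1: Rank x and y separately (midranks; no ties here).
rank(x): 9->3, 15->6, 11->5, 8->2, 1->1, 10->4
rank(y): 6->6, 3->3, 5->5, 2->2, 4->4, 1->1
Step 2: d_i = R_x(i) - R_y(i); compute d_i^2.
  (3-6)^2=9, (6-3)^2=9, (5-5)^2=0, (2-2)^2=0, (1-4)^2=9, (4-1)^2=9
sum(d^2) = 36.
Step 3: rho = 1 - 6*36 / (6*(6^2 - 1)) = 1 - 216/210 = -0.028571.
Step 4: Under H0, t = rho * sqrt((n-2)/(1-rho^2)) = -0.0572 ~ t(4).
Step 5: Two-sided p-value from the t-distribution with 4 df = 0.957155.
Step 6: alpha = 0.05. fail to reject H0.

rho = -0.0286, p = 0.957155, fail to reject H0 at alpha = 0.05.


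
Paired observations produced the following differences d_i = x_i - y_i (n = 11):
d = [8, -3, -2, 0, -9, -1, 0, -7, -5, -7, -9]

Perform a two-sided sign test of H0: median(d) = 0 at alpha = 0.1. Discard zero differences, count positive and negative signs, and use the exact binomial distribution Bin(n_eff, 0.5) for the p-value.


Step 1: Discard zero differences. Original n = 11; n_eff = number of nonzero differences = 9.
Nonzero differences (with sign): +8, -3, -2, -9, -1, -7, -5, -7, -9
Step 2: Count signs: positive = 1, negative = 8.
Step 3: Under H0: P(positive) = 0.5, so the number of positives S ~ Bin(9, 0.5).
Step 4: Two-sided exact p-value = sum of Bin(9,0.5) probabilities at or below the observed probability = 0.039062.
Step 5: alpha = 0.1. reject H0.

n_eff = 9, pos = 1, neg = 8, p = 0.039062, reject H0.


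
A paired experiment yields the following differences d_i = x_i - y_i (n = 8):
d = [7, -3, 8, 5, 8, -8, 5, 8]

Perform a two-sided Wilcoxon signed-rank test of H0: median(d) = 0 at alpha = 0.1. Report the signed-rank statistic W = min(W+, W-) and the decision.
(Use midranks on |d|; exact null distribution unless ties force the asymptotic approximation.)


Step 1: Drop any zero differences (none here) and take |d_i|.
|d| = [7, 3, 8, 5, 8, 8, 5, 8]
Step 2: Midrank |d_i| (ties get averaged ranks).
ranks: |7|->4, |3|->1, |8|->6.5, |5|->2.5, |8|->6.5, |8|->6.5, |5|->2.5, |8|->6.5
Step 3: Attach original signs; sum ranks with positive sign and with negative sign.
W+ = 4 + 6.5 + 2.5 + 6.5 + 2.5 + 6.5 = 28.5
W- = 1 + 6.5 = 7.5
(Check: W+ + W- = 36 should equal n(n+1)/2 = 36.)
Step 4: Test statistic W = min(W+, W-) = 7.5.
Step 5: Ties in |d|, so use the tie-corrected normal approximation.
        E[W] = n(n+1)/4 = 8*9/4 = 18.
        Tie groups: |d|=5 (t=2), |d|=8 (t=4); sum(t^3 - t) = 66.
        Var[W] = n(n+1)(2n+1)/24 - sum(t^3-t)/48 = 1224/24 - 66/48 = 49.625.
        z = (W - E[W]) / sqrt(Var[W]) = (7.5 - 18) / 7.0445 = -1.4905.
        Two-sided p = 2*Phi(z) = 0.136086.
Step 6: alpha = 0.1. fail to reject H0.

W+ = 28.5, W- = 7.5, W = min = 7.5, p = 0.136086, fail to reject H0.


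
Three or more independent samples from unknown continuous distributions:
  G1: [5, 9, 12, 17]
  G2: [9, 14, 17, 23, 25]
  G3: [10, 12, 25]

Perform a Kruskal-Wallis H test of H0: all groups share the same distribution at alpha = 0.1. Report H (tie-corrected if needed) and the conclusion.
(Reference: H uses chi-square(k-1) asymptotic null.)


Step 1: Combine all N = 12 observations and assign midranks.
sorted (value, group, rank): (5,G1,1), (9,G1,2.5), (9,G2,2.5), (10,G3,4), (12,G1,5.5), (12,G3,5.5), (14,G2,7), (17,G1,8.5), (17,G2,8.5), (23,G2,10), (25,G2,11.5), (25,G3,11.5)
Step 2: Sum ranks within each group.
R_1 = 17.5 (n_1 = 4)
R_2 = 39.5 (n_2 = 5)
R_3 = 21 (n_3 = 3)
Step 3: H = 12/(N(N+1)) * sum(R_i^2/n_i) - 3(N+1)
     = 12/(12*13) * (17.5^2/4 + 39.5^2/5 + 21^2/3) - 3*13
     = 0.076923 * 535.612 - 39
     = 2.200962.
Step 4: Ties present; correction factor C = 1 - 24/(12^3 - 12) = 0.986014. Corrected H = 2.200962 / 0.986014 = 2.232181.
Step 5: Under H0, H ~ chi^2(2); p-value = 0.327558.
Step 6: alpha = 0.1. fail to reject H0.

H = 2.2322, df = 2, p = 0.327558, fail to reject H0.


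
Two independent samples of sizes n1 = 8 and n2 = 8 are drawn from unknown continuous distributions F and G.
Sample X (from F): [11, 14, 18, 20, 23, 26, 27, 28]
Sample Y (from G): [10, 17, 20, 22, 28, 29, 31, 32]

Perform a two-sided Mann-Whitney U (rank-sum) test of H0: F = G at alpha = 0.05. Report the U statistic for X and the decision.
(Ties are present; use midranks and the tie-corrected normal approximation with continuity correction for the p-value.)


Step 1: Combine and sort all 16 observations; assign midranks.
sorted (value, group): (10,Y), (11,X), (14,X), (17,Y), (18,X), (20,X), (20,Y), (22,Y), (23,X), (26,X), (27,X), (28,X), (28,Y), (29,Y), (31,Y), (32,Y)
ranks: 10->1, 11->2, 14->3, 17->4, 18->5, 20->6.5, 20->6.5, 22->8, 23->9, 26->10, 27->11, 28->12.5, 28->12.5, 29->14, 31->15, 32->16
Step 2: Rank sum for X: R1 = 2 + 3 + 5 + 6.5 + 9 + 10 + 11 + 12.5 = 59.
Step 3: U_X = R1 - n1(n1+1)/2 = 59 - 8*9/2 = 59 - 36 = 23.
       U_Y = n1*n2 - U_X = 64 - 23 = 41.
Step 4: Ties are present, so use the tie-corrected normal approximation (with continuity correction) for the p-value.
Step 5: p-value = 0.371325; compare to alpha = 0.05. fail to reject H0.

U_X = 23, p = 0.371325, fail to reject H0 at alpha = 0.05.


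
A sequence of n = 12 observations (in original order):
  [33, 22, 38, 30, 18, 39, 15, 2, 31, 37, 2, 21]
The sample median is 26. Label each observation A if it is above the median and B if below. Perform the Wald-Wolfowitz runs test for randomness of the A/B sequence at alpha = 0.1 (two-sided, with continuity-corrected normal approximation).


Step 1: Compute median = 26; label A = above, B = below.
Labels in order: ABAABABBAABB  (n_A = 6, n_B = 6)
Step 2: Count runs R = 8.
Step 3: Under H0 (random ordering), E[R] = 2*n_A*n_B/(n_A+n_B) + 1 = 2*6*6/12 + 1 = 7.0000.
        Var[R] = 2*n_A*n_B*(2*n_A*n_B - n_A - n_B) / ((n_A+n_B)^2 * (n_A+n_B-1)) = 4320/1584 = 2.7273.
        SD[R] = 1.6514.
Step 4: Continuity-corrected z = (R - 0.5 - E[R]) / SD[R] = (8 - 0.5 - 7.0000) / 1.6514 = 0.3028.
Step 5: Two-sided p-value via normal approximation = 2*(1 - Phi(|z|)) = 0.762069.
Step 6: alpha = 0.1. fail to reject H0.

R = 8, z = 0.3028, p = 0.762069, fail to reject H0.


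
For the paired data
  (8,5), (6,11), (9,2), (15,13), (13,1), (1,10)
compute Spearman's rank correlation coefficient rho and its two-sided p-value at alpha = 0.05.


Step 1: Rank x and y separately (midranks; no ties here).
rank(x): 8->3, 6->2, 9->4, 15->6, 13->5, 1->1
rank(y): 5->3, 11->5, 2->2, 13->6, 1->1, 10->4
Step 2: d_i = R_x(i) - R_y(i); compute d_i^2.
  (3-3)^2=0, (2-5)^2=9, (4-2)^2=4, (6-6)^2=0, (5-1)^2=16, (1-4)^2=9
sum(d^2) = 38.
Step 3: rho = 1 - 6*38 / (6*(6^2 - 1)) = 1 - 228/210 = -0.085714.
Step 4: Under H0, t = rho * sqrt((n-2)/(1-rho^2)) = -0.1721 ~ t(4).
Step 5: Two-sided p-value from the t-distribution with 4 df = 0.871743.
Step 6: alpha = 0.05. fail to reject H0.

rho = -0.0857, p = 0.871743, fail to reject H0 at alpha = 0.05.


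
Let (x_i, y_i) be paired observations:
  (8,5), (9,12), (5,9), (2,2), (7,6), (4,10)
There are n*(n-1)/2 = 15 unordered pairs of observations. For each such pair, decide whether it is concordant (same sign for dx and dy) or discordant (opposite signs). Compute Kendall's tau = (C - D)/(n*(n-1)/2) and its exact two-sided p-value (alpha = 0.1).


Step 1: Enumerate the 15 unordered pairs (i,j) with i<j and classify each by sign(x_j-x_i) * sign(y_j-y_i).
  (1,2):dx=+1,dy=+7->C; (1,3):dx=-3,dy=+4->D; (1,4):dx=-6,dy=-3->C; (1,5):dx=-1,dy=+1->D
  (1,6):dx=-4,dy=+5->D; (2,3):dx=-4,dy=-3->C; (2,4):dx=-7,dy=-10->C; (2,5):dx=-2,dy=-6->C
  (2,6):dx=-5,dy=-2->C; (3,4):dx=-3,dy=-7->C; (3,5):dx=+2,dy=-3->D; (3,6):dx=-1,dy=+1->D
  (4,5):dx=+5,dy=+4->C; (4,6):dx=+2,dy=+8->C; (5,6):dx=-3,dy=+4->D
Step 2: C = 9, D = 6, total pairs = 15.
Step 3: tau = (C - D)/(n(n-1)/2) = (9 - 6)/15 = 0.200000.
Step 4: Exact two-sided p-value (enumerate n! = 720 permutations of y under H0): p = 0.719444.
Step 5: alpha = 0.1. fail to reject H0.

tau_b = 0.2000 (C=9, D=6), p = 0.719444, fail to reject H0.


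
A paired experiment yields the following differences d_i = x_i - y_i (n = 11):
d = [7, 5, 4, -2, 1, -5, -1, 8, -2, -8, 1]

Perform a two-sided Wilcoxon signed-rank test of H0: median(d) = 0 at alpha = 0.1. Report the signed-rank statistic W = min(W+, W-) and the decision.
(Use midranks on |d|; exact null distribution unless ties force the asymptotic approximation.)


Step 1: Drop any zero differences (none here) and take |d_i|.
|d| = [7, 5, 4, 2, 1, 5, 1, 8, 2, 8, 1]
Step 2: Midrank |d_i| (ties get averaged ranks).
ranks: |7|->9, |5|->7.5, |4|->6, |2|->4.5, |1|->2, |5|->7.5, |1|->2, |8|->10.5, |2|->4.5, |8|->10.5, |1|->2
Step 3: Attach original signs; sum ranks with positive sign and with negative sign.
W+ = 9 + 7.5 + 6 + 2 + 10.5 + 2 = 37
W- = 4.5 + 7.5 + 2 + 4.5 + 10.5 = 29
(Check: W+ + W- = 66 should equal n(n+1)/2 = 66.)
Step 4: Test statistic W = min(W+, W-) = 29.
Step 5: Ties in |d|, so use the tie-corrected normal approximation.
        E[W] = n(n+1)/4 = 11*12/4 = 33.
        Tie groups: |d|=1 (t=3), |d|=2 (t=2), |d|=5 (t=2), |d|=8 (t=2); sum(t^3 - t) = 42.
        Var[W] = n(n+1)(2n+1)/24 - sum(t^3-t)/48 = 3036/24 - 42/48 = 125.625.
        z = (W - E[W]) / sqrt(Var[W]) = (29 - 33) / 11.2083 = -0.3569.
        Two-sided p = 2*Phi(z) = 0.721182.
Step 6: alpha = 0.1. fail to reject H0.

W+ = 37, W- = 29, W = min = 29, p = 0.721182, fail to reject H0.


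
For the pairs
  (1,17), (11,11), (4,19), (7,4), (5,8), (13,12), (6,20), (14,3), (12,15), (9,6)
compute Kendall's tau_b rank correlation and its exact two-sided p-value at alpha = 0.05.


Step 1: Enumerate the 45 unordered pairs (i,j) with i<j and classify each by sign(x_j-x_i) * sign(y_j-y_i).
  (1,2):dx=+10,dy=-6->D; (1,3):dx=+3,dy=+2->C; (1,4):dx=+6,dy=-13->D; (1,5):dx=+4,dy=-9->D
  (1,6):dx=+12,dy=-5->D; (1,7):dx=+5,dy=+3->C; (1,8):dx=+13,dy=-14->D; (1,9):dx=+11,dy=-2->D
  (1,10):dx=+8,dy=-11->D; (2,3):dx=-7,dy=+8->D; (2,4):dx=-4,dy=-7->C; (2,5):dx=-6,dy=-3->C
  (2,6):dx=+2,dy=+1->C; (2,7):dx=-5,dy=+9->D; (2,8):dx=+3,dy=-8->D; (2,9):dx=+1,dy=+4->C
  (2,10):dx=-2,dy=-5->C; (3,4):dx=+3,dy=-15->D; (3,5):dx=+1,dy=-11->D; (3,6):dx=+9,dy=-7->D
  (3,7):dx=+2,dy=+1->C; (3,8):dx=+10,dy=-16->D; (3,9):dx=+8,dy=-4->D; (3,10):dx=+5,dy=-13->D
  (4,5):dx=-2,dy=+4->D; (4,6):dx=+6,dy=+8->C; (4,7):dx=-1,dy=+16->D; (4,8):dx=+7,dy=-1->D
  (4,9):dx=+5,dy=+11->C; (4,10):dx=+2,dy=+2->C; (5,6):dx=+8,dy=+4->C; (5,7):dx=+1,dy=+12->C
  (5,8):dx=+9,dy=-5->D; (5,9):dx=+7,dy=+7->C; (5,10):dx=+4,dy=-2->D; (6,7):dx=-7,dy=+8->D
  (6,8):dx=+1,dy=-9->D; (6,9):dx=-1,dy=+3->D; (6,10):dx=-4,dy=-6->C; (7,8):dx=+8,dy=-17->D
  (7,9):dx=+6,dy=-5->D; (7,10):dx=+3,dy=-14->D; (8,9):dx=-2,dy=+12->D; (8,10):dx=-5,dy=+3->D
  (9,10):dx=-3,dy=-9->C
Step 2: C = 16, D = 29, total pairs = 45.
Step 3: tau = (C - D)/(n(n-1)/2) = (16 - 29)/45 = -0.288889.
Step 4: Exact two-sided p-value (enumerate n! = 3628800 permutations of y under H0): p = 0.291248.
Step 5: alpha = 0.05. fail to reject H0.

tau_b = -0.2889 (C=16, D=29), p = 0.291248, fail to reject H0.


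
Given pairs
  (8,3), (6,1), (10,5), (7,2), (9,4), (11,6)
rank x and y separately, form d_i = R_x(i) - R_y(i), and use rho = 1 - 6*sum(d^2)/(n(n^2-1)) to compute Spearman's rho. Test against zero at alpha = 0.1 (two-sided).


Step 1: Rank x and y separately (midranks; no ties here).
rank(x): 8->3, 6->1, 10->5, 7->2, 9->4, 11->6
rank(y): 3->3, 1->1, 5->5, 2->2, 4->4, 6->6
Step 2: d_i = R_x(i) - R_y(i); compute d_i^2.
  (3-3)^2=0, (1-1)^2=0, (5-5)^2=0, (2-2)^2=0, (4-4)^2=0, (6-6)^2=0
sum(d^2) = 0.
Step 3: rho = 1 - 6*0 / (6*(6^2 - 1)) = 1 - 0/210 = 1.000000.
Step 5: Two-sided p-value from the t-distribution with 4 df = 0.000000.
Step 6: alpha = 0.1. reject H0.

rho = 1.0000, p = 0.000000, reject H0 at alpha = 0.1.


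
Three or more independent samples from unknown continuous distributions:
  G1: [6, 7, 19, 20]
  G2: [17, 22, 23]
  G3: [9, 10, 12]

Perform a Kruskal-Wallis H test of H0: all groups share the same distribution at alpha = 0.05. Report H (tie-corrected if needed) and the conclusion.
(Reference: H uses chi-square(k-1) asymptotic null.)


Step 1: Combine all N = 10 observations and assign midranks.
sorted (value, group, rank): (6,G1,1), (7,G1,2), (9,G3,3), (10,G3,4), (12,G3,5), (17,G2,6), (19,G1,7), (20,G1,8), (22,G2,9), (23,G2,10)
Step 2: Sum ranks within each group.
R_1 = 18 (n_1 = 4)
R_2 = 25 (n_2 = 3)
R_3 = 12 (n_3 = 3)
Step 3: H = 12/(N(N+1)) * sum(R_i^2/n_i) - 3(N+1)
     = 12/(10*11) * (18^2/4 + 25^2/3 + 12^2/3) - 3*11
     = 0.109091 * 337.333 - 33
     = 3.800000.
Step 4: No ties, so H is used without correction.
Step 5: Under H0, H ~ chi^2(2); p-value = 0.149569.
Step 6: alpha = 0.05. fail to reject H0.

H = 3.8000, df = 2, p = 0.149569, fail to reject H0.


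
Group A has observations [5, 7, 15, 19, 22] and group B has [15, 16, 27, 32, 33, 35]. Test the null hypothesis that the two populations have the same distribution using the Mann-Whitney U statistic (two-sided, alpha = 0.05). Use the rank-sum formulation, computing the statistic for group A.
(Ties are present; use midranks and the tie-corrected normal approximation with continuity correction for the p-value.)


Step 1: Combine and sort all 11 observations; assign midranks.
sorted (value, group): (5,X), (7,X), (15,X), (15,Y), (16,Y), (19,X), (22,X), (27,Y), (32,Y), (33,Y), (35,Y)
ranks: 5->1, 7->2, 15->3.5, 15->3.5, 16->5, 19->6, 22->7, 27->8, 32->9, 33->10, 35->11
Step 2: Rank sum for X: R1 = 1 + 2 + 3.5 + 6 + 7 = 19.5.
Step 3: U_X = R1 - n1(n1+1)/2 = 19.5 - 5*6/2 = 19.5 - 15 = 4.5.
       U_Y = n1*n2 - U_X = 30 - 4.5 = 25.5.
Step 4: Ties are present, so use the tie-corrected normal approximation (with continuity correction) for the p-value.
Step 5: p-value = 0.067264; compare to alpha = 0.05. fail to reject H0.

U_X = 4.5, p = 0.067264, fail to reject H0 at alpha = 0.05.


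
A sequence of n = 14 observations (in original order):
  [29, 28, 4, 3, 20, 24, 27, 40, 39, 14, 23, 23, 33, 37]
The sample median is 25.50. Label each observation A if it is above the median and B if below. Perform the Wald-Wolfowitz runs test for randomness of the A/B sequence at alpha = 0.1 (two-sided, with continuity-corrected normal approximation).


Step 1: Compute median = 25.50; label A = above, B = below.
Labels in order: AABBBBAAABBBAA  (n_A = 7, n_B = 7)
Step 2: Count runs R = 5.
Step 3: Under H0 (random ordering), E[R] = 2*n_A*n_B/(n_A+n_B) + 1 = 2*7*7/14 + 1 = 8.0000.
        Var[R] = 2*n_A*n_B*(2*n_A*n_B - n_A - n_B) / ((n_A+n_B)^2 * (n_A+n_B-1)) = 8232/2548 = 3.2308.
        SD[R] = 1.7974.
Step 4: Continuity-corrected z = (R + 0.5 - E[R]) / SD[R] = (5 + 0.5 - 8.0000) / 1.7974 = -1.3909.
Step 5: Two-sided p-value via normal approximation = 2*(1 - Phi(|z|)) = 0.164264.
Step 6: alpha = 0.1. fail to reject H0.

R = 5, z = -1.3909, p = 0.164264, fail to reject H0.


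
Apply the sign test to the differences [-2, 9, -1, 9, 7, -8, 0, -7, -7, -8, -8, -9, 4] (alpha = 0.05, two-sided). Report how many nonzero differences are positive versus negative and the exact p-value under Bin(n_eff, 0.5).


Step 1: Discard zero differences. Original n = 13; n_eff = number of nonzero differences = 12.
Nonzero differences (with sign): -2, +9, -1, +9, +7, -8, -7, -7, -8, -8, -9, +4
Step 2: Count signs: positive = 4, negative = 8.
Step 3: Under H0: P(positive) = 0.5, so the number of positives S ~ Bin(12, 0.5).
Step 4: Two-sided exact p-value = sum of Bin(12,0.5) probabilities at or below the observed probability = 0.387695.
Step 5: alpha = 0.05. fail to reject H0.

n_eff = 12, pos = 4, neg = 8, p = 0.387695, fail to reject H0.


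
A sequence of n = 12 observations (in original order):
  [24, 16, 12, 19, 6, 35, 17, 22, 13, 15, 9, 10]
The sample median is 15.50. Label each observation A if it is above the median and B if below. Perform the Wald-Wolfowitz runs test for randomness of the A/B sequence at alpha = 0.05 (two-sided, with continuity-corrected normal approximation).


Step 1: Compute median = 15.50; label A = above, B = below.
Labels in order: AABABAAABBBB  (n_A = 6, n_B = 6)
Step 2: Count runs R = 6.
Step 3: Under H0 (random ordering), E[R] = 2*n_A*n_B/(n_A+n_B) + 1 = 2*6*6/12 + 1 = 7.0000.
        Var[R] = 2*n_A*n_B*(2*n_A*n_B - n_A - n_B) / ((n_A+n_B)^2 * (n_A+n_B-1)) = 4320/1584 = 2.7273.
        SD[R] = 1.6514.
Step 4: Continuity-corrected z = (R + 0.5 - E[R]) / SD[R] = (6 + 0.5 - 7.0000) / 1.6514 = -0.3028.
Step 5: Two-sided p-value via normal approximation = 2*(1 - Phi(|z|)) = 0.762069.
Step 6: alpha = 0.05. fail to reject H0.

R = 6, z = -0.3028, p = 0.762069, fail to reject H0.


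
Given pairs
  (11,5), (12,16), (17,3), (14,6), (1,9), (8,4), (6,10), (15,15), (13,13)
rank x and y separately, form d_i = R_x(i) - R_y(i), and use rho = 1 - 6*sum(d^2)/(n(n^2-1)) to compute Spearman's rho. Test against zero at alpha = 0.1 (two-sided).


Step 1: Rank x and y separately (midranks; no ties here).
rank(x): 11->4, 12->5, 17->9, 14->7, 1->1, 8->3, 6->2, 15->8, 13->6
rank(y): 5->3, 16->9, 3->1, 6->4, 9->5, 4->2, 10->6, 15->8, 13->7
Step 2: d_i = R_x(i) - R_y(i); compute d_i^2.
  (4-3)^2=1, (5-9)^2=16, (9-1)^2=64, (7-4)^2=9, (1-5)^2=16, (3-2)^2=1, (2-6)^2=16, (8-8)^2=0, (6-7)^2=1
sum(d^2) = 124.
Step 3: rho = 1 - 6*124 / (9*(9^2 - 1)) = 1 - 744/720 = -0.033333.
Step 4: Under H0, t = rho * sqrt((n-2)/(1-rho^2)) = -0.0882 ~ t(7).
Step 5: Two-sided p-value from the t-distribution with 7 df = 0.932157.
Step 6: alpha = 0.1. fail to reject H0.

rho = -0.0333, p = 0.932157, fail to reject H0 at alpha = 0.1.


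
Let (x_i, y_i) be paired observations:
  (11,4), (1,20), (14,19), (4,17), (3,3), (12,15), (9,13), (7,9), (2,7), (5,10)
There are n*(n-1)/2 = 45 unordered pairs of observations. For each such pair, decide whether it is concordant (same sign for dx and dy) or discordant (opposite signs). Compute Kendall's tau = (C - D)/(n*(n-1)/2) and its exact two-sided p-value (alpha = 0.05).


Step 1: Enumerate the 45 unordered pairs (i,j) with i<j and classify each by sign(x_j-x_i) * sign(y_j-y_i).
  (1,2):dx=-10,dy=+16->D; (1,3):dx=+3,dy=+15->C; (1,4):dx=-7,dy=+13->D; (1,5):dx=-8,dy=-1->C
  (1,6):dx=+1,dy=+11->C; (1,7):dx=-2,dy=+9->D; (1,8):dx=-4,dy=+5->D; (1,9):dx=-9,dy=+3->D
  (1,10):dx=-6,dy=+6->D; (2,3):dx=+13,dy=-1->D; (2,4):dx=+3,dy=-3->D; (2,5):dx=+2,dy=-17->D
  (2,6):dx=+11,dy=-5->D; (2,7):dx=+8,dy=-7->D; (2,8):dx=+6,dy=-11->D; (2,9):dx=+1,dy=-13->D
  (2,10):dx=+4,dy=-10->D; (3,4):dx=-10,dy=-2->C; (3,5):dx=-11,dy=-16->C; (3,6):dx=-2,dy=-4->C
  (3,7):dx=-5,dy=-6->C; (3,8):dx=-7,dy=-10->C; (3,9):dx=-12,dy=-12->C; (3,10):dx=-9,dy=-9->C
  (4,5):dx=-1,dy=-14->C; (4,6):dx=+8,dy=-2->D; (4,7):dx=+5,dy=-4->D; (4,8):dx=+3,dy=-8->D
  (4,9):dx=-2,dy=-10->C; (4,10):dx=+1,dy=-7->D; (5,6):dx=+9,dy=+12->C; (5,7):dx=+6,dy=+10->C
  (5,8):dx=+4,dy=+6->C; (5,9):dx=-1,dy=+4->D; (5,10):dx=+2,dy=+7->C; (6,7):dx=-3,dy=-2->C
  (6,8):dx=-5,dy=-6->C; (6,9):dx=-10,dy=-8->C; (6,10):dx=-7,dy=-5->C; (7,8):dx=-2,dy=-4->C
  (7,9):dx=-7,dy=-6->C; (7,10):dx=-4,dy=-3->C; (8,9):dx=-5,dy=-2->C; (8,10):dx=-2,dy=+1->D
  (9,10):dx=+3,dy=+3->C
Step 2: C = 25, D = 20, total pairs = 45.
Step 3: tau = (C - D)/(n(n-1)/2) = (25 - 20)/45 = 0.111111.
Step 4: Exact two-sided p-value (enumerate n! = 3628800 permutations of y under H0): p = 0.727490.
Step 5: alpha = 0.05. fail to reject H0.

tau_b = 0.1111 (C=25, D=20), p = 0.727490, fail to reject H0.


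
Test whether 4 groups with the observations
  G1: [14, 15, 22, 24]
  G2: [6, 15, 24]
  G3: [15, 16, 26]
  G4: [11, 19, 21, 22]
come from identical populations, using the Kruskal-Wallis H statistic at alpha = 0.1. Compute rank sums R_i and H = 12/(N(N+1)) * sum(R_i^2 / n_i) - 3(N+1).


Step 1: Combine all N = 14 observations and assign midranks.
sorted (value, group, rank): (6,G2,1), (11,G4,2), (14,G1,3), (15,G1,5), (15,G2,5), (15,G3,5), (16,G3,7), (19,G4,8), (21,G4,9), (22,G1,10.5), (22,G4,10.5), (24,G1,12.5), (24,G2,12.5), (26,G3,14)
Step 2: Sum ranks within each group.
R_1 = 31 (n_1 = 4)
R_2 = 18.5 (n_2 = 3)
R_3 = 26 (n_3 = 3)
R_4 = 29.5 (n_4 = 4)
Step 3: H = 12/(N(N+1)) * sum(R_i^2/n_i) - 3(N+1)
     = 12/(14*15) * (31^2/4 + 18.5^2/3 + 26^2/3 + 29.5^2/4) - 3*15
     = 0.057143 * 797.229 - 45
     = 0.555952.
Step 4: Ties present; correction factor C = 1 - 36/(14^3 - 14) = 0.986813. Corrected H = 0.555952 / 0.986813 = 0.563382.
Step 5: Under H0, H ~ chi^2(3); p-value = 0.904762.
Step 6: alpha = 0.1. fail to reject H0.

H = 0.5634, df = 3, p = 0.904762, fail to reject H0.


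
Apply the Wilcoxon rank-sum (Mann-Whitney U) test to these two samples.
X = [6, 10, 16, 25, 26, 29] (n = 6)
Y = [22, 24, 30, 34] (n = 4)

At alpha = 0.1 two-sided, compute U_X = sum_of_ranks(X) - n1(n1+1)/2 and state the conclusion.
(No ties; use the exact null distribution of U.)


Step 1: Combine and sort all 10 observations; assign midranks.
sorted (value, group): (6,X), (10,X), (16,X), (22,Y), (24,Y), (25,X), (26,X), (29,X), (30,Y), (34,Y)
ranks: 6->1, 10->2, 16->3, 22->4, 24->5, 25->6, 26->7, 29->8, 30->9, 34->10
Step 2: Rank sum for X: R1 = 1 + 2 + 3 + 6 + 7 + 8 = 27.
Step 3: U_X = R1 - n1(n1+1)/2 = 27 - 6*7/2 = 27 - 21 = 6.
       U_Y = n1*n2 - U_X = 24 - 6 = 18.
Step 4: No ties, so the exact null distribution of U (based on enumerating the C(10,6) = 210 equally likely rank assignments) gives the two-sided p-value.
Step 5: p-value = 0.257143; compare to alpha = 0.1. fail to reject H0.

U_X = 6, p = 0.257143, fail to reject H0 at alpha = 0.1.


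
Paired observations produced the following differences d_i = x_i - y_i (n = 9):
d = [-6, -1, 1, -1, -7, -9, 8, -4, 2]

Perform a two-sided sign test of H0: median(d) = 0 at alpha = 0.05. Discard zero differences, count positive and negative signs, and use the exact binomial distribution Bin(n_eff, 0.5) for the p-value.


Step 1: Discard zero differences. Original n = 9; n_eff = number of nonzero differences = 9.
Nonzero differences (with sign): -6, -1, +1, -1, -7, -9, +8, -4, +2
Step 2: Count signs: positive = 3, negative = 6.
Step 3: Under H0: P(positive) = 0.5, so the number of positives S ~ Bin(9, 0.5).
Step 4: Two-sided exact p-value = sum of Bin(9,0.5) probabilities at or below the observed probability = 0.507812.
Step 5: alpha = 0.05. fail to reject H0.

n_eff = 9, pos = 3, neg = 6, p = 0.507812, fail to reject H0.


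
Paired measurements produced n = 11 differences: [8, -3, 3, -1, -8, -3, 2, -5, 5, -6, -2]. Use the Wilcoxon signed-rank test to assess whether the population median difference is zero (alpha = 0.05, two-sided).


Step 1: Drop any zero differences (none here) and take |d_i|.
|d| = [8, 3, 3, 1, 8, 3, 2, 5, 5, 6, 2]
Step 2: Midrank |d_i| (ties get averaged ranks).
ranks: |8|->10.5, |3|->5, |3|->5, |1|->1, |8|->10.5, |3|->5, |2|->2.5, |5|->7.5, |5|->7.5, |6|->9, |2|->2.5
Step 3: Attach original signs; sum ranks with positive sign and with negative sign.
W+ = 10.5 + 5 + 2.5 + 7.5 = 25.5
W- = 5 + 1 + 10.5 + 5 + 7.5 + 9 + 2.5 = 40.5
(Check: W+ + W- = 66 should equal n(n+1)/2 = 66.)
Step 4: Test statistic W = min(W+, W-) = 25.5.
Step 5: Ties in |d|, so use the tie-corrected normal approximation.
        E[W] = n(n+1)/4 = 11*12/4 = 33.
        Tie groups: |d|=2 (t=2), |d|=3 (t=3), |d|=5 (t=2), |d|=8 (t=2); sum(t^3 - t) = 42.
        Var[W] = n(n+1)(2n+1)/24 - sum(t^3-t)/48 = 3036/24 - 42/48 = 125.625.
        z = (W - E[W]) / sqrt(Var[W]) = (25.5 - 33) / 11.2083 = -0.6691.
        Two-sided p = 2*Phi(z) = 0.503400.
Step 6: alpha = 0.05. fail to reject H0.

W+ = 25.5, W- = 40.5, W = min = 25.5, p = 0.503400, fail to reject H0.


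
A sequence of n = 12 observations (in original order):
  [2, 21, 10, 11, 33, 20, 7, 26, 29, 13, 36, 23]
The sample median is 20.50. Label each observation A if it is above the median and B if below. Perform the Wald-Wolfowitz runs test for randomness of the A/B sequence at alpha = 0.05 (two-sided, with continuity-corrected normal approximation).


Step 1: Compute median = 20.50; label A = above, B = below.
Labels in order: BABBABBAABAA  (n_A = 6, n_B = 6)
Step 2: Count runs R = 8.
Step 3: Under H0 (random ordering), E[R] = 2*n_A*n_B/(n_A+n_B) + 1 = 2*6*6/12 + 1 = 7.0000.
        Var[R] = 2*n_A*n_B*(2*n_A*n_B - n_A - n_B) / ((n_A+n_B)^2 * (n_A+n_B-1)) = 4320/1584 = 2.7273.
        SD[R] = 1.6514.
Step 4: Continuity-corrected z = (R - 0.5 - E[R]) / SD[R] = (8 - 0.5 - 7.0000) / 1.6514 = 0.3028.
Step 5: Two-sided p-value via normal approximation = 2*(1 - Phi(|z|)) = 0.762069.
Step 6: alpha = 0.05. fail to reject H0.

R = 8, z = 0.3028, p = 0.762069, fail to reject H0.


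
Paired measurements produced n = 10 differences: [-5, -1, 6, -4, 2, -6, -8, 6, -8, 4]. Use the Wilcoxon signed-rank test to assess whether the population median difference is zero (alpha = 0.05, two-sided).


Step 1: Drop any zero differences (none here) and take |d_i|.
|d| = [5, 1, 6, 4, 2, 6, 8, 6, 8, 4]
Step 2: Midrank |d_i| (ties get averaged ranks).
ranks: |5|->5, |1|->1, |6|->7, |4|->3.5, |2|->2, |6|->7, |8|->9.5, |6|->7, |8|->9.5, |4|->3.5
Step 3: Attach original signs; sum ranks with positive sign and with negative sign.
W+ = 7 + 2 + 7 + 3.5 = 19.5
W- = 5 + 1 + 3.5 + 7 + 9.5 + 9.5 = 35.5
(Check: W+ + W- = 55 should equal n(n+1)/2 = 55.)
Step 4: Test statistic W = min(W+, W-) = 19.5.
Step 5: Ties in |d|, so use the tie-corrected normal approximation.
        E[W] = n(n+1)/4 = 10*11/4 = 27.5.
        Tie groups: |d|=4 (t=2), |d|=6 (t=3), |d|=8 (t=2); sum(t^3 - t) = 36.
        Var[W] = n(n+1)(2n+1)/24 - sum(t^3-t)/48 = 2310/24 - 36/48 = 95.5.
        z = (W - E[W]) / sqrt(Var[W]) = (19.5 - 27.5) / 9.7724 = -0.8186.
        Two-sided p = 2*Phi(z) = 0.412997.
Step 6: alpha = 0.05. fail to reject H0.

W+ = 19.5, W- = 35.5, W = min = 19.5, p = 0.412997, fail to reject H0.


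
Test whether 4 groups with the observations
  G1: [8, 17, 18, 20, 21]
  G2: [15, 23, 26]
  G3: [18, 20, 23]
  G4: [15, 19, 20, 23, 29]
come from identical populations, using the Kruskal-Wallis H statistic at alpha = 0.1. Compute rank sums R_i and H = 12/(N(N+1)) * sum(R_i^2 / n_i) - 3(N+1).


Step 1: Combine all N = 16 observations and assign midranks.
sorted (value, group, rank): (8,G1,1), (15,G2,2.5), (15,G4,2.5), (17,G1,4), (18,G1,5.5), (18,G3,5.5), (19,G4,7), (20,G1,9), (20,G3,9), (20,G4,9), (21,G1,11), (23,G2,13), (23,G3,13), (23,G4,13), (26,G2,15), (29,G4,16)
Step 2: Sum ranks within each group.
R_1 = 30.5 (n_1 = 5)
R_2 = 30.5 (n_2 = 3)
R_3 = 27.5 (n_3 = 3)
R_4 = 47.5 (n_4 = 5)
Step 3: H = 12/(N(N+1)) * sum(R_i^2/n_i) - 3(N+1)
     = 12/(16*17) * (30.5^2/5 + 30.5^2/3 + 27.5^2/3 + 47.5^2/5) - 3*17
     = 0.044118 * 1199.47 - 51
     = 1.917647.
Step 4: Ties present; correction factor C = 1 - 60/(16^3 - 16) = 0.985294. Corrected H = 1.917647 / 0.985294 = 1.946269.
Step 5: Under H0, H ~ chi^2(3); p-value = 0.583633.
Step 6: alpha = 0.1. fail to reject H0.

H = 1.9463, df = 3, p = 0.583633, fail to reject H0.


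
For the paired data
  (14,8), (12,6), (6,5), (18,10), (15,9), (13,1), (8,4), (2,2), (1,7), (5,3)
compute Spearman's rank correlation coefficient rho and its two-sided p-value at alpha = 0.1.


Step 1: Rank x and y separately (midranks; no ties here).
rank(x): 14->8, 12->6, 6->4, 18->10, 15->9, 13->7, 8->5, 2->2, 1->1, 5->3
rank(y): 8->8, 6->6, 5->5, 10->10, 9->9, 1->1, 4->4, 2->2, 7->7, 3->3
Step 2: d_i = R_x(i) - R_y(i); compute d_i^2.
  (8-8)^2=0, (6-6)^2=0, (4-5)^2=1, (10-10)^2=0, (9-9)^2=0, (7-1)^2=36, (5-4)^2=1, (2-2)^2=0, (1-7)^2=36, (3-3)^2=0
sum(d^2) = 74.
Step 3: rho = 1 - 6*74 / (10*(10^2 - 1)) = 1 - 444/990 = 0.551515.
Step 4: Under H0, t = rho * sqrt((n-2)/(1-rho^2)) = 1.8700 ~ t(8).
Step 5: Two-sided p-value from the t-distribution with 8 df = 0.098401.
Step 6: alpha = 0.1. reject H0.

rho = 0.5515, p = 0.098401, reject H0 at alpha = 0.1.
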